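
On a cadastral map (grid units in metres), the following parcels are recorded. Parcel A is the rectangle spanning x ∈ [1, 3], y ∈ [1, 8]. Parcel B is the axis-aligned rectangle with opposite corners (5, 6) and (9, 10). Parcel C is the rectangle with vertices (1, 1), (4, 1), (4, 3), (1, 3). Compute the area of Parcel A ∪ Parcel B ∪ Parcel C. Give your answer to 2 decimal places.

32.00

By inclusion–exclusion:
Individual areas: |Parcel A| = 14, |Parcel B| = 16, |Parcel C| = 6.
|Parcel A∩Parcel B| = 0 (no overlap).
|Parcel A∩Parcel C|: x∈[1,3], y∈[1,3] → 2·2 = 4.
|Parcel B∩Parcel C| = 0 (no overlap).
|Parcel A∩Parcel B∩Parcel C| = 0.
|Parcel A ∪ Parcel B ∪ Parcel C| = 36 − 4 + 0 = 32.00.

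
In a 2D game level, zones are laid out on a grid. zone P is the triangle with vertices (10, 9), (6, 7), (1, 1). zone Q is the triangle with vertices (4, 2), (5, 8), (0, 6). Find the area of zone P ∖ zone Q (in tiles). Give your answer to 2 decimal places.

5.77

|zone P| = 7, |zone P∩zone Q| = 1.2335.
|zone P ∖ zone Q| = |zone P| − |zone P∩zone Q| = 7 − 1.2335 = 5.77.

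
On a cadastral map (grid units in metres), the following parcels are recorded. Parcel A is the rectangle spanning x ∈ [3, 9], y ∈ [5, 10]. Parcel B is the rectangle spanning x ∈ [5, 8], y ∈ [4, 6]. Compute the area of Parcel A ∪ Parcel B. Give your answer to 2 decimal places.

33.00

By inclusion–exclusion:
Individual areas: |Parcel A| = 30, |Parcel B| = 6.
|Parcel A∩Parcel B|: x∈[5,8], y∈[5,6] → 3·1 = 3.
|Parcel A ∪ Parcel B| = 36 − 3 = 33.00.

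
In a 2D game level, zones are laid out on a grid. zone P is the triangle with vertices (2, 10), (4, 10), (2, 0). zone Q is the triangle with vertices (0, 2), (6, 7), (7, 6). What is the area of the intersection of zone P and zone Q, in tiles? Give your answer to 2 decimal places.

The intersection is the polygon with vertices (2.71,3.548), (2,3.143), (2,3.667), (2.88,4.4).
By the shoelace formula its area is 0.50.

0.50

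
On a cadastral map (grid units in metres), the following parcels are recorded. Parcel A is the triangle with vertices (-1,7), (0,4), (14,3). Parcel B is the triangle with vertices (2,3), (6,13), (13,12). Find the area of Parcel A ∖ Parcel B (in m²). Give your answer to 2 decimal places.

17.90

|Parcel A| = 20.5, |Parcel A∩Parcel B| = 2.5989.
|Parcel A ∖ Parcel B| = |Parcel A| − |Parcel A∩Parcel B| = 20.5 − 2.5989 = 17.90.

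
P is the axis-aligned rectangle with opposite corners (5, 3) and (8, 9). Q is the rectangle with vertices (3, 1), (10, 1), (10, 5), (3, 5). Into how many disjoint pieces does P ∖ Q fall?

P ∖ Q is a single connected region.

1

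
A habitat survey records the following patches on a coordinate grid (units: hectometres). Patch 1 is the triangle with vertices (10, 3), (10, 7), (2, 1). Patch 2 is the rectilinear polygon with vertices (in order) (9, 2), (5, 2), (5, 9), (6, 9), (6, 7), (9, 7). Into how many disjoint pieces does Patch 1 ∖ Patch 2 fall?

Patch 1 ∖ Patch 2 splits into 2 disjoint pieces (area 3.75, area 2.375).

2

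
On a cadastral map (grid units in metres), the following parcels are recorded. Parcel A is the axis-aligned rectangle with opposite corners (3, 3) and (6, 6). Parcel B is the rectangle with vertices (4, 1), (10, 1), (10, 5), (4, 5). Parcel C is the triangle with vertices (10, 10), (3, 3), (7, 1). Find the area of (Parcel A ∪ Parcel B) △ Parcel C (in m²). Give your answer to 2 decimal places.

24.17

|Parcel A ∪ Parcel B| = 29.
|(Parcel A ∪ Parcel B) ∩ Parcel C| = 12.9167.
|(Parcel A ∪ Parcel B) △ Parcel C| = 29 + 21 − 25.8333 = 24.17.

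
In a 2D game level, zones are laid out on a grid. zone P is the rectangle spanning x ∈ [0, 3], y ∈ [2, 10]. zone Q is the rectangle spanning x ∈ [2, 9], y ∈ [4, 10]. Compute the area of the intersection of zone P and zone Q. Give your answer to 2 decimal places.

6.00

|zone P∩zone Q|: x∈[2,3], y∈[4,10] → 1·6 = 6.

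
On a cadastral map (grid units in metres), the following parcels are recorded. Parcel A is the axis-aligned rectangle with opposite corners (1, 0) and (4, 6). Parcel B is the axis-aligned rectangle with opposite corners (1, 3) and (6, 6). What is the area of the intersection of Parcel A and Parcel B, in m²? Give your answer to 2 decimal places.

9.00

|Parcel A∩Parcel B|: x∈[1,4], y∈[3,6] → 3·3 = 9.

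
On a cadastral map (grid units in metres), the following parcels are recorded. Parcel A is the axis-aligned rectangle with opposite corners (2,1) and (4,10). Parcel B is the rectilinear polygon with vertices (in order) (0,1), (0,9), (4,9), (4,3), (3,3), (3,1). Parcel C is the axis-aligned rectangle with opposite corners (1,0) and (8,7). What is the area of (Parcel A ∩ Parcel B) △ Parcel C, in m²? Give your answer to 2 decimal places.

|Parcel A ∩ Parcel B| = 14.
|(Parcel A ∩ Parcel B) ∩ Parcel C| = 10.
|(Parcel A ∩ Parcel B) △ Parcel C| = 14 + 49 − 20 = 43.00.

43.00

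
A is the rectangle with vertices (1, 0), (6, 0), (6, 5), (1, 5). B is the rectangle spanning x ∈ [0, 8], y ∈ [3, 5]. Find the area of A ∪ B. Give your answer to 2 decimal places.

31.00

By inclusion–exclusion:
Individual areas: |A| = 25, |B| = 16.
|A∩B|: x∈[1,6], y∈[3,5] → 5·2 = 10.
|A ∪ B| = 41 − 10 = 31.00.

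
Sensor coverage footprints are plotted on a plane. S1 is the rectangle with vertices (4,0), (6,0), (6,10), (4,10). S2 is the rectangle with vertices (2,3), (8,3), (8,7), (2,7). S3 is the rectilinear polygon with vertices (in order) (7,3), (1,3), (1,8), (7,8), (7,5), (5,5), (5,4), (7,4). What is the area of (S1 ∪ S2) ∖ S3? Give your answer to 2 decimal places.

|S1 ∪ S2| = 36.
|(S1 ∪ S2) ∩ S3| = 20.
|(S1 ∪ S2) ∖ S3| = 36 − 20 = 16.00.

16.00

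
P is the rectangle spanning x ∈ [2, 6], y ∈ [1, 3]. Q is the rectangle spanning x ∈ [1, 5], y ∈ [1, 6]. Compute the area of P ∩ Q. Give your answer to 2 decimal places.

6.00

|P∩Q|: x∈[2,5], y∈[1,3] → 3·2 = 6.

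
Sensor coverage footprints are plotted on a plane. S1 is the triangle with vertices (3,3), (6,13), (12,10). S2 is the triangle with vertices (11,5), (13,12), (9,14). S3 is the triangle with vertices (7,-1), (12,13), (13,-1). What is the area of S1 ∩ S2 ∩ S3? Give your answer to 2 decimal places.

The intersection is the polygon with vertices (10.517,8.846), (11.091,10.454), (12,10).
By the shoelace formula its area is 0.86.

0.86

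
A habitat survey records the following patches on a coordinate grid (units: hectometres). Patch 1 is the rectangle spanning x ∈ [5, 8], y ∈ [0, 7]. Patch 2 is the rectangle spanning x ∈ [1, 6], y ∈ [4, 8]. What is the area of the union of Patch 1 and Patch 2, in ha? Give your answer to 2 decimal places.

By inclusion–exclusion:
Individual areas: |Patch 1| = 21, |Patch 2| = 20.
|Patch 1∩Patch 2|: x∈[5,6], y∈[4,7] → 1·3 = 3.
|Patch 1 ∪ Patch 2| = 41 − 3 = 38.00.

38.00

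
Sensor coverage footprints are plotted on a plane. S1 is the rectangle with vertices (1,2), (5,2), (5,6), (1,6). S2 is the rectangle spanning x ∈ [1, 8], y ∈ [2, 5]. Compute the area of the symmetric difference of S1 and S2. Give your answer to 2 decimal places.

13.00

|S1∩S2|: x∈[1,5], y∈[2,5] → 4·3 = 12.
|S1 △ S2| = |S1| + |S2| − 2·|S1∩S2| = 16 + 21 − 24 = 13.00.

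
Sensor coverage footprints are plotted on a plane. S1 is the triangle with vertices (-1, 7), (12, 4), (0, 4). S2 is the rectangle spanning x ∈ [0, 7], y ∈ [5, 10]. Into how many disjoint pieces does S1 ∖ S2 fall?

S1 ∖ S2 is a single connected region.

1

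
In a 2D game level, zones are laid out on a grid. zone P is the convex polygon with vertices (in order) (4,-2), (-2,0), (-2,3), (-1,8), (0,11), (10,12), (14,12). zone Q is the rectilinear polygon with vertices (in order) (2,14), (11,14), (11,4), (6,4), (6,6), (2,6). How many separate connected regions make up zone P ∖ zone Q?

2

zone P ∖ zone Q splits into 2 disjoint pieces (area 72.0571, area 6.3).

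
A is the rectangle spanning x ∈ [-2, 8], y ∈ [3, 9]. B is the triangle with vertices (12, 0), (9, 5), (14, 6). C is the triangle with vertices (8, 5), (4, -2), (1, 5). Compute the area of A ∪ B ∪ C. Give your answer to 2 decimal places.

86.50

By inclusion–exclusion:
Individual areas: |A| = 60, |B| = 14, |C| = 24.5.
|A∩B| = 0.
|A∩C| = 12.
|B∩C| = 0.
|A∩B∩C| = 0.
|A ∪ B ∪ C| = 98.5 − 12 + 0 = 86.50.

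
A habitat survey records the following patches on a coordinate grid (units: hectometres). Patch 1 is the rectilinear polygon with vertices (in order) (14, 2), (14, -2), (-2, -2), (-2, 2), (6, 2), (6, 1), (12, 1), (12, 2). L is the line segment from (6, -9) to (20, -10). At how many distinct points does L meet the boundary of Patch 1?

0

The segment lies entirely outside Patch 1 and never meets its boundary.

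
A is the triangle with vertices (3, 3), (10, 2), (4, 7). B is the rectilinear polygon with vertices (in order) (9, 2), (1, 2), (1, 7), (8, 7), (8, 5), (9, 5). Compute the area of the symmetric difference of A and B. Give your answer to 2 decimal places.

24.19

|A| = 14.5, |B| = 38, |A∩B| = 14.1548.
|A △ B| = |A| + |B| − 2·|A∩B| = 14.5 + 38 − 28.3095 = 24.19.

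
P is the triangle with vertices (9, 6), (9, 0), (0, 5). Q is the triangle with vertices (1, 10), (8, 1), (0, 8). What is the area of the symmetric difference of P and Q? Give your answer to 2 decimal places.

|P| = 27, |Q| = 11.5, |P∩Q| = 3.5634.
|P △ Q| = |P| + |Q| − 2·|P∩Q| = 27 + 11.5 − 7.1268 = 31.37.

31.37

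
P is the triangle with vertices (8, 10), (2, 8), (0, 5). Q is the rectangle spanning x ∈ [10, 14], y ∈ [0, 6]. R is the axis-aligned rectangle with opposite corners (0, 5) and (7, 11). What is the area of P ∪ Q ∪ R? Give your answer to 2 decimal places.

66.15

By inclusion–exclusion:
Individual areas: |P| = 7, |Q| = 24, |R| = 42.
|P∩Q| = 0.
|P∩R| = 6.8542.
|Q∩R| = 0 (no overlap).
|P∩Q∩R| = 0.
|P ∪ Q ∪ R| = 73 − 6.8542 + 0 = 66.15.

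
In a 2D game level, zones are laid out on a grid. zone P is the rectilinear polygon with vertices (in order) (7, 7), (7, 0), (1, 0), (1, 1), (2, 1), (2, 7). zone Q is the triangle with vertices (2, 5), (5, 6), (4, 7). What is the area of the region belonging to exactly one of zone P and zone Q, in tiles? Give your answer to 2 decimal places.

34.00

|zone P| = 36, |zone Q| = 2, |zone P∩zone Q| = 2.
|zone P △ zone Q| = |zone P| + |zone Q| − 2·|zone P∩zone Q| = 36 + 2 − 4 = 34.00.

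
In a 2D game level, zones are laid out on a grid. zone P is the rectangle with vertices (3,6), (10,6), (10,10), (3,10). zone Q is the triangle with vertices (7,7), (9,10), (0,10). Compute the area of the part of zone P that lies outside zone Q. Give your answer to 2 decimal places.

|zone P| = 28, |zone P∩zone Q| = 11.5714.
|zone P ∖ zone Q| = |zone P| − |zone P∩zone Q| = 28 − 11.5714 = 16.43.

16.43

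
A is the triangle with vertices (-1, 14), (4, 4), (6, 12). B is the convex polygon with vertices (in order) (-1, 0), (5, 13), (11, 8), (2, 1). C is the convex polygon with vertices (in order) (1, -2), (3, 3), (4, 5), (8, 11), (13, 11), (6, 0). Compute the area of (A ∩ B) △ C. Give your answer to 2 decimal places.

71.41

|A ∩ B| = 13.5588.
|(A ∩ B) ∩ C| = 0.325.
|(A ∩ B) △ C| = 13.5588 + 58.5 − 0.65 = 71.41.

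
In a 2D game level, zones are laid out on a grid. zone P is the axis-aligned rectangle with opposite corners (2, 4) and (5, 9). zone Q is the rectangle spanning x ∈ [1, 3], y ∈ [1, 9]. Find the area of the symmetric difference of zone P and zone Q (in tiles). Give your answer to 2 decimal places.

|zone P∩zone Q|: x∈[2,3], y∈[4,9] → 1·5 = 5.
|zone P △ zone Q| = |zone P| + |zone Q| − 2·|zone P∩zone Q| = 15 + 16 − 10 = 21.00.

21.00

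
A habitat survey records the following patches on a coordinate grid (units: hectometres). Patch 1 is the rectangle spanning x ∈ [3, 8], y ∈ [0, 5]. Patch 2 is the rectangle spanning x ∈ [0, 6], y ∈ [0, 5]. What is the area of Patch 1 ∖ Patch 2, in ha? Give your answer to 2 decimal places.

10.00

|Patch 1∩Patch 2|: x∈[3,6], y∈[0,5] → 3·5 = 15.
|Patch 1| = 25.
|Patch 1 ∖ Patch 2| = |Patch 1| − |Patch 1∩Patch 2| = 25 − 15 = 10.00.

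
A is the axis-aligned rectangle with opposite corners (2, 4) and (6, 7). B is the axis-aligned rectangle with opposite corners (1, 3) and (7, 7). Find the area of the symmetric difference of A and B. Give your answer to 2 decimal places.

12.00

|A∩B|: x∈[2,6], y∈[4,7] → 4·3 = 12.
|A △ B| = |A| + |B| − 2·|A∩B| = 12 + 24 − 24 = 12.00.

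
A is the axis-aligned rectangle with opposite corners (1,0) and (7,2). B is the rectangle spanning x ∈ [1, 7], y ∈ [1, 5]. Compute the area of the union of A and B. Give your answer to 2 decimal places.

By inclusion–exclusion:
Individual areas: |A| = 12, |B| = 24.
|A∩B|: x∈[1,7], y∈[1,2] → 6·1 = 6.
|A ∪ B| = 36 − 6 = 30.00.

30.00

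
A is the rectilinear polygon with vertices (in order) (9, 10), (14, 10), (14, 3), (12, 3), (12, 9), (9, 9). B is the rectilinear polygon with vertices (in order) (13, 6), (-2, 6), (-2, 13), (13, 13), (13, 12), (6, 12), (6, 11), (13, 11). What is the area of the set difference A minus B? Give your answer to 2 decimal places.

10.00

|A| = 17, |A∩B| = 7.
|A ∖ B| = |A| − |A∩B| = 17 − 7 = 10.00.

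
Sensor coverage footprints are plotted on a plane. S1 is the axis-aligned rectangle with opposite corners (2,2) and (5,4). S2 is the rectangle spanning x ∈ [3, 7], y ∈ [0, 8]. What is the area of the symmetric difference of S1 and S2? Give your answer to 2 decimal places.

|S1∩S2|: x∈[3,5], y∈[2,4] → 2·2 = 4.
|S1 △ S2| = |S1| + |S2| − 2·|S1∩S2| = 6 + 32 − 8 = 30.00.

30.00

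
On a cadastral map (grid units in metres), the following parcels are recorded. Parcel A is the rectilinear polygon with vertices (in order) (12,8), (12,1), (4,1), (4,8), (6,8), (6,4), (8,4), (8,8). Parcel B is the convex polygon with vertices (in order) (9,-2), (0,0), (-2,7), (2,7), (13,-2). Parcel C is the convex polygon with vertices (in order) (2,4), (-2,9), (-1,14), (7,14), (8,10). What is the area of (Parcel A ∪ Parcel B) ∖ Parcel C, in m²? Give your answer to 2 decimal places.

93.79

|Parcel A ∪ Parcel B| = 101.8636.
|(Parcel A ∪ Parcel B) ∩ Parcel C| = 8.075.
|(Parcel A ∪ Parcel B) ∖ Parcel C| = 101.8636 − 8.075 = 93.79.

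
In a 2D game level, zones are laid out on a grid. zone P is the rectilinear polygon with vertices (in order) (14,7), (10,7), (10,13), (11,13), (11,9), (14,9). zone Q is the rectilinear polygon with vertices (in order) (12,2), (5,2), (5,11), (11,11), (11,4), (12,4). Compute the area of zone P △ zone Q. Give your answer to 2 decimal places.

60.00

|zone P| = 12, |zone Q| = 56, |zone P∩zone Q| = 4.
|zone P △ zone Q| = |zone P| + |zone Q| − 2·|zone P∩zone Q| = 12 + 56 − 8 = 60.00.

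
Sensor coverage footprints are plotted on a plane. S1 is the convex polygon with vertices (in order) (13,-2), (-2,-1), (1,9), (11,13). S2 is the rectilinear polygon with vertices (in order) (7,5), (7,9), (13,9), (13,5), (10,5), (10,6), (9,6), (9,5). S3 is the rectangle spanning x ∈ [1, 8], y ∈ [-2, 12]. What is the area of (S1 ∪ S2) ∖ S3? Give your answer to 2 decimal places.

|S1 ∪ S2| = 160.3.
|(S1 ∪ S2) ∩ S3| = 82.8333.
|(S1 ∪ S2) ∖ S3| = 160.3 − 82.8333 = 77.47.

77.47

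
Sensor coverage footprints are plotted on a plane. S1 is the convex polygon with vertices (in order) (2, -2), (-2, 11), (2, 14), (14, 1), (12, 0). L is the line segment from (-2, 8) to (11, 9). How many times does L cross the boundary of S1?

The segment meets the boundary at (6.906,8.685), (-1.098,8.069).

2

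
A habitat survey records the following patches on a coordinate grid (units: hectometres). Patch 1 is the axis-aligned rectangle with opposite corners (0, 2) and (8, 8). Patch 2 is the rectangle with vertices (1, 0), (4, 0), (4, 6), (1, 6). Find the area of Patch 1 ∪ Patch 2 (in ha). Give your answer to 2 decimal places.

54.00

By inclusion–exclusion:
Individual areas: |Patch 1| = 48, |Patch 2| = 18.
|Patch 1∩Patch 2|: x∈[1,4], y∈[2,6] → 3·4 = 12.
|Patch 1 ∪ Patch 2| = 66 − 12 = 54.00.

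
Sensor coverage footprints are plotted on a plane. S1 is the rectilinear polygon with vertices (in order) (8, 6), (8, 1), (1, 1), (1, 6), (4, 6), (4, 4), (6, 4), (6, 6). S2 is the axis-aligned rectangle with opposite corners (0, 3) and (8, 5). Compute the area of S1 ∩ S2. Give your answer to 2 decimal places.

The intersection is the polygon with vertices (8,3), (1,3), (1,5), (4,5), (4,4), (6,4), (6,5), (8,5).
By the shoelace formula its area is 12.00.

12.00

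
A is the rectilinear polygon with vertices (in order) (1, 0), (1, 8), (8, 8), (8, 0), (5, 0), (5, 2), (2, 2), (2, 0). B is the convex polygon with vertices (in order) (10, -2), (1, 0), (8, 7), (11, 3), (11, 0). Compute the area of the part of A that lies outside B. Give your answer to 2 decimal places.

|A| = 50, |A∩B| = 19.
|A ∖ B| = |A| − |A∩B| = 50 − 19 = 31.00.

31.00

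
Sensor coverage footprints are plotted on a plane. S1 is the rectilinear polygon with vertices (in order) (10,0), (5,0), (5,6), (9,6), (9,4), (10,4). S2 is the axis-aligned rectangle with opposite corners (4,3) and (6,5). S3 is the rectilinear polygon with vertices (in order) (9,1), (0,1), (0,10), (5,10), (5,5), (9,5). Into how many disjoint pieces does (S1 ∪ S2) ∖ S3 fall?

2

(S1 ∪ S2) ∖ S3 splits into 2 disjoint pieces (area 8, area 4).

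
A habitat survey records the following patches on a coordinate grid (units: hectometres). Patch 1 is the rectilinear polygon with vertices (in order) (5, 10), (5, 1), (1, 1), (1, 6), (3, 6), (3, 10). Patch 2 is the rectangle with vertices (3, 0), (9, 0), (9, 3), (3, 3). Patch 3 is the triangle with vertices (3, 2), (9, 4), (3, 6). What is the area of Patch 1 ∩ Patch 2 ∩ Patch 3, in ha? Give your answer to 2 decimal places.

The intersection is the polygon with vertices (3,3), (5,3), (5,2.667), (3,2).
By the shoelace formula its area is 1.33.

1.33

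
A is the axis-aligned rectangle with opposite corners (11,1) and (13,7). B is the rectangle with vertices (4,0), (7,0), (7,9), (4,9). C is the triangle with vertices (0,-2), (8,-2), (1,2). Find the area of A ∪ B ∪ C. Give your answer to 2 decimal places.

54.93

By inclusion–exclusion:
Individual areas: |A| = 12, |B| = 27, |C| = 16.
|A∩B| = 0 (no overlap).
|A∩C| = 0.
|B∩C| = 0.0714.
|A∩B∩C| = 0.
|A ∪ B ∪ C| = 55 − 0.0714 + 0 = 54.93.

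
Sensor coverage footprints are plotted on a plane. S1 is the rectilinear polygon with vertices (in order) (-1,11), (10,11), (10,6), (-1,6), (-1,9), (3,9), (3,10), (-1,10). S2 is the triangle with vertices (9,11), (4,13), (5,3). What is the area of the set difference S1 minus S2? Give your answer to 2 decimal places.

34.50

|S1| = 51, |S1∩S2| = 16.5.
|S1 ∖ S2| = |S1| − |S1∩S2| = 51 − 16.5 = 34.50.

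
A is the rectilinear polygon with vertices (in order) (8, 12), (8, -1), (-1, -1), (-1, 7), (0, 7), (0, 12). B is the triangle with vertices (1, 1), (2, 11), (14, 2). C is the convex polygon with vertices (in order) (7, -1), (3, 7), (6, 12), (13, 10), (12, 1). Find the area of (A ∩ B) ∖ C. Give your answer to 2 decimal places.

|A ∩ B| = 49.6154.
|(A ∩ B) ∩ C| = 24.731.
|(A ∩ B) ∖ C| = 49.6154 − 24.731 = 24.88.

24.88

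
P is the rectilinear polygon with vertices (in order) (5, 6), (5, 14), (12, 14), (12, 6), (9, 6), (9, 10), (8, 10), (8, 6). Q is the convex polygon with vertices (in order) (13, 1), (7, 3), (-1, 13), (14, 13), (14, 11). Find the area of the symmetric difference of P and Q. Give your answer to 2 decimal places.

75.00

|P| = 52, |Q| = 113, |P∩Q| = 45.
|P △ Q| = |P| + |Q| − 2·|P∩Q| = 52 + 113 − 90 = 75.00.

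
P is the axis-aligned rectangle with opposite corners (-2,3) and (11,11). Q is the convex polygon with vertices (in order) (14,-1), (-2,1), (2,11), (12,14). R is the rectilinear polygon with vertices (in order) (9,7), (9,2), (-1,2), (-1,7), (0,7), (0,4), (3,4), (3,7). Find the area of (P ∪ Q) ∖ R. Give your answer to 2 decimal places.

140.20

|P ∪ Q| = 181.2.
|(P ∪ Q) ∩ R| = 41.
|(P ∪ Q) ∖ R| = 181.2 − 41 = 140.20.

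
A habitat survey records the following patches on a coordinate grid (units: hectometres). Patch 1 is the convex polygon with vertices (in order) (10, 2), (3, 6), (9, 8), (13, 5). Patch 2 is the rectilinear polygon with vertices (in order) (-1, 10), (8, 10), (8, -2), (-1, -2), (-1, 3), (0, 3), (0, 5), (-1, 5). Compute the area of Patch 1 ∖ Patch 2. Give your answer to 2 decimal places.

|Patch 1| = 29.5, |Patch 1∩Patch 2| = 11.3095.
|Patch 1 ∖ Patch 2| = |Patch 1| − |Patch 1∩Patch 2| = 29.5 − 11.3095 = 18.19.

18.19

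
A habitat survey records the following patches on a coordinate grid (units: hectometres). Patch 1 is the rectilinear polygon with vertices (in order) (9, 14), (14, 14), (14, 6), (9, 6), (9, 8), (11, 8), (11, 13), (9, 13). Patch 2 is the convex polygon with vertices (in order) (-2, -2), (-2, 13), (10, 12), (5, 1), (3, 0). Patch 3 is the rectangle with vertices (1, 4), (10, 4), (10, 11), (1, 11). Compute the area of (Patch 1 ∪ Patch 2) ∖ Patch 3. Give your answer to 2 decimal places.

100.82

|Patch 1 ∪ Patch 2| = 151.5.
|(Patch 1 ∪ Patch 2) ∩ Patch 3| = 50.6818.
|(Patch 1 ∪ Patch 2) ∖ Patch 3| = 151.5 − 50.6818 = 100.82.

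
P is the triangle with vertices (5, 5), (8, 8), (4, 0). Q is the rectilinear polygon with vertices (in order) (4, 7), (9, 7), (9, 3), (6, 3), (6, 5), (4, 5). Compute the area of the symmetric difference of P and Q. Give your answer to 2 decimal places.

17.50

|P| = 6, |Q| = 16, |P∩Q| = 2.25.
|P △ Q| = |P| + |Q| − 2·|P∩Q| = 6 + 16 − 4.5 = 17.50.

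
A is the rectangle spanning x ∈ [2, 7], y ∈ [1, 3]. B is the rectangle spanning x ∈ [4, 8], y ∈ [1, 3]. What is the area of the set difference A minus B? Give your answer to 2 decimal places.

4.00

|A∩B|: x∈[4,7], y∈[1,3] → 3·2 = 6.
|A| = 10.
|A ∖ B| = |A| − |A∩B| = 10 − 6 = 4.00.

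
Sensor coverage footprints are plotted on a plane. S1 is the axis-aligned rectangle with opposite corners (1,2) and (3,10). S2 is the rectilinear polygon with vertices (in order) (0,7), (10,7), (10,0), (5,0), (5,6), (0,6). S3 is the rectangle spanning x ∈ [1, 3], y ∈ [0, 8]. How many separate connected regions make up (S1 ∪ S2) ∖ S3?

(S1 ∪ S2) ∖ S3 splits into 3 disjoint pieces (area 1, area 4, area 37).

3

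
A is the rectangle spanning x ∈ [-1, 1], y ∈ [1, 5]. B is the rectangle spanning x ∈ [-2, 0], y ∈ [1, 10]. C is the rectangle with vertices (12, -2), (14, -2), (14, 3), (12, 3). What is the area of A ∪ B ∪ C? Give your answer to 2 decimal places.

32.00

By inclusion–exclusion:
Individual areas: |A| = 8, |B| = 18, |C| = 10.
|A∩B|: x∈[-1,0], y∈[1,5] → 1·4 = 4.
|A∩C| = 0 (no overlap).
|B∩C| = 0 (no overlap).
|A∩B∩C| = 0.
|A ∪ B ∪ C| = 36 − 4 + 0 = 32.00.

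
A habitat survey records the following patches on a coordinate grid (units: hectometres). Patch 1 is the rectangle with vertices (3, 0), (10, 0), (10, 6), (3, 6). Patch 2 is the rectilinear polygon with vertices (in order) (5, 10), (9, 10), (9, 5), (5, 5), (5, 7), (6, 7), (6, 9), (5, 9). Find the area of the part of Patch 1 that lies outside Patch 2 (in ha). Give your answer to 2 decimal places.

|Patch 1| = 42, |Patch 1∩Patch 2| = 4.
|Patch 1 ∖ Patch 2| = |Patch 1| − |Patch 1∩Patch 2| = 42 − 4 = 38.00.

38.00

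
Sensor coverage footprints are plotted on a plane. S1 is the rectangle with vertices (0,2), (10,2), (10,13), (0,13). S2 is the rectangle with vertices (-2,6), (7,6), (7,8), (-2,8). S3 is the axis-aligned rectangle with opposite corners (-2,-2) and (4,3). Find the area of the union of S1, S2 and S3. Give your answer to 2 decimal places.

By inclusion–exclusion:
Individual areas: |S1| = 110, |S2| = 18, |S3| = 30.
|S1∩S2|: x∈[0,7], y∈[6,8] → 7·2 = 14.
|S1∩S3|: x∈[0,4], y∈[2,3] → 4·1 = 4.
|S2∩S3| = 0 (no overlap).
|S1∩S2∩S3| = 0.
|S1 ∪ S2 ∪ S3| = 158 − 18 + 0 = 140.00.

140.00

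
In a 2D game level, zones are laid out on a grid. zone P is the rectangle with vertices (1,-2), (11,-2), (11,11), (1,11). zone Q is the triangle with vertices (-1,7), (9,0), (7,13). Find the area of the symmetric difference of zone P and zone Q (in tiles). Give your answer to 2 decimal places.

83.75

|zone P| = 130, |zone Q| = 58, |zone P∩zone Q| = 52.1256.
|zone P △ zone Q| = |zone P| + |zone Q| − 2·|zone P∩zone Q| = 130 + 58 − 104.2513 = 83.75.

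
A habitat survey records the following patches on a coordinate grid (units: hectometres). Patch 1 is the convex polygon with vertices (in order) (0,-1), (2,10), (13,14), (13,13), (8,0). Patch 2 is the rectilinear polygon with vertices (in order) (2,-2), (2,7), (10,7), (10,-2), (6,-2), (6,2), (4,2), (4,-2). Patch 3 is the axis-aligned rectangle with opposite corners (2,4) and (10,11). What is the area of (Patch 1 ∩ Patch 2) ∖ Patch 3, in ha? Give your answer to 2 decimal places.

|Patch 1 ∩ Patch 2| = 48.3.
|(Patch 1 ∩ Patch 2) ∩ Patch 3| = 23.7231.
|(Patch 1 ∩ Patch 2) ∖ Patch 3| = 48.3 − 23.7231 = 24.58.

24.58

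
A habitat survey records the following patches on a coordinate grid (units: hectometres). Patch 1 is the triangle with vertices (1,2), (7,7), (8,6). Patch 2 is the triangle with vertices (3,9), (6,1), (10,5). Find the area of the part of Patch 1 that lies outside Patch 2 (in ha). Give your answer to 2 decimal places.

1.88

|Patch 1| = 5.5, |Patch 1∩Patch 2| = 3.6181.
|Patch 1 ∖ Patch 2| = |Patch 1| − |Patch 1∩Patch 2| = 5.5 − 3.6181 = 1.88.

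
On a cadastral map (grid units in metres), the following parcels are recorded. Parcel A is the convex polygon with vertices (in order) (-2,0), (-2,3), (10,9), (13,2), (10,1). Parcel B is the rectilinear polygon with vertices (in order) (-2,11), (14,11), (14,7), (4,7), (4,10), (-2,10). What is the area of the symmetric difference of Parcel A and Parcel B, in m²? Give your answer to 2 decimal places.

114.29

|Parcel A| = 78, |Parcel B| = 46, |Parcel A∩Parcel B| = 4.8571.
|Parcel A △ Parcel B| = |Parcel A| + |Parcel B| − 2·|Parcel A∩Parcel B| = 78 + 46 − 9.7143 = 114.29.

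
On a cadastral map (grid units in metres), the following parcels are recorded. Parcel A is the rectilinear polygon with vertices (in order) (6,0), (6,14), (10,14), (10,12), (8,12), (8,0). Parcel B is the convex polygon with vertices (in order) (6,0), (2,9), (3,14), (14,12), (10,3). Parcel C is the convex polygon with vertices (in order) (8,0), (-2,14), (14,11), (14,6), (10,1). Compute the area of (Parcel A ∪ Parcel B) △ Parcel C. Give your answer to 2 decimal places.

|Parcel A ∪ Parcel B| = 105.6364.
|(Parcel A ∪ Parcel B) ∩ Parcel C| = 84.0524.
|(Parcel A ∪ Parcel B) △ Parcel C| = 105.6364 + 115 − 168.1048 = 52.53.

52.53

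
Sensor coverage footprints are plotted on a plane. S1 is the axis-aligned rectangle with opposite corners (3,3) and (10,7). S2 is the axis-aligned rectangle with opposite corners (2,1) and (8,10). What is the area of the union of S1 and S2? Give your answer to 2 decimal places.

By inclusion–exclusion:
Individual areas: |S1| = 28, |S2| = 54.
|S1∩S2|: x∈[3,8], y∈[3,7] → 5·4 = 20.
|S1 ∪ S2| = 82 − 20 = 62.00.

62.00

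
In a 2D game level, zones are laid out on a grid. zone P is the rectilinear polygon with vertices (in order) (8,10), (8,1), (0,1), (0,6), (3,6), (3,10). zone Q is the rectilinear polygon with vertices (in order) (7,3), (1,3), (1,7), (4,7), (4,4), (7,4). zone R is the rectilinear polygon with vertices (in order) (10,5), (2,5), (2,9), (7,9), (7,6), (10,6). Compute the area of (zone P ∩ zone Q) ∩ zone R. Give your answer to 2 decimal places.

The region (zone P ∩ zone Q) ∩ zone R is the polygon with vertices (3,7), (4,7), (4,5), (2,5), (2,6), (3,6).
By the shoelace formula its area is 3.00.

3.00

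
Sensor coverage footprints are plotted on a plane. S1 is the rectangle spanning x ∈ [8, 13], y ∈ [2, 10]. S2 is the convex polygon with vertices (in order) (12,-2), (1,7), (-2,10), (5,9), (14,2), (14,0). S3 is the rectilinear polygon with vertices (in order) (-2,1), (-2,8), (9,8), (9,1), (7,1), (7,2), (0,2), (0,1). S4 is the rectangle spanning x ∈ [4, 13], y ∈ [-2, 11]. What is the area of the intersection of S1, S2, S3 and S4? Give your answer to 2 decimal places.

The intersection is the polygon with vertices (8,6.667), (9,5.889), (9,2), (8,2).
By the shoelace formula its area is 4.28.

4.28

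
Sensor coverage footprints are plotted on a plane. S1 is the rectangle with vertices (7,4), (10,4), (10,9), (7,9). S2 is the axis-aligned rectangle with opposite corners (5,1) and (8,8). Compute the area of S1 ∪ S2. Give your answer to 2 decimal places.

32.00

By inclusion–exclusion:
Individual areas: |S1| = 15, |S2| = 21.
|S1∩S2|: x∈[7,8], y∈[4,8] → 1·4 = 4.
|S1 ∪ S2| = 36 − 4 = 32.00.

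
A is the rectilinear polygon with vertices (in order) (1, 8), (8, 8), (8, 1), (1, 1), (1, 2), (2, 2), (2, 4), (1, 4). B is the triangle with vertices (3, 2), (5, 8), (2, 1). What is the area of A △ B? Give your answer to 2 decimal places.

45.00

|A| = 47, |B| = 2, |A∩B| = 2.
|A △ B| = |A| + |B| − 2·|A∩B| = 47 + 2 − 4 = 45.00.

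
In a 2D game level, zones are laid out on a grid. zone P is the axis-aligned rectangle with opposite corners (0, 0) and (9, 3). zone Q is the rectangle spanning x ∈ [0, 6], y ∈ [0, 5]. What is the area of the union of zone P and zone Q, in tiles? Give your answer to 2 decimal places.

By inclusion–exclusion:
Individual areas: |zone P| = 27, |zone Q| = 30.
|zone P∩zone Q|: x∈[0,6], y∈[0,3] → 6·3 = 18.
|zone P ∪ zone Q| = 57 − 18 = 39.00.

39.00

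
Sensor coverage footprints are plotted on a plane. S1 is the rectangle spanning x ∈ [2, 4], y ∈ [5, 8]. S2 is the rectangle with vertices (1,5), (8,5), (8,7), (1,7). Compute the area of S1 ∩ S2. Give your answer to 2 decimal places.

|S1∩S2|: x∈[2,4], y∈[5,7] → 2·2 = 4.

4.00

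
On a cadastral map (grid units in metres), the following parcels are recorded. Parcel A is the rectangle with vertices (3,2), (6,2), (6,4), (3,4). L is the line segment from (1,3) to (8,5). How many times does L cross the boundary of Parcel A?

2

The segment meets the boundary at (4.5,4), (3,3.571).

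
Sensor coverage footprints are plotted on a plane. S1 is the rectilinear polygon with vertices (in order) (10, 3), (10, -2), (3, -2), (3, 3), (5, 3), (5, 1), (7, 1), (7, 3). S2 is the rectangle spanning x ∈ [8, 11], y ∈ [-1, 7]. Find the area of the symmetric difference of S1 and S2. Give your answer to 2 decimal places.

|S1| = 31, |S2| = 24, |S1∩S2| = 8.
|S1 △ S2| = |S1| + |S2| − 2·|S1∩S2| = 31 + 24 − 16 = 39.00.

39.00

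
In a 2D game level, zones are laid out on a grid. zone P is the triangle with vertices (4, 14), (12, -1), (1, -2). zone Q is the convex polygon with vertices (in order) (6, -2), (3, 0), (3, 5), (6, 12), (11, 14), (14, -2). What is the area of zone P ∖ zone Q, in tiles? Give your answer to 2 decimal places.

23.11

|zone P| = 86.5, |zone P∩zone Q| = 63.3861.
|zone P ∖ zone Q| = |zone P| − |zone P∩zone Q| = 86.5 − 63.3861 = 23.11.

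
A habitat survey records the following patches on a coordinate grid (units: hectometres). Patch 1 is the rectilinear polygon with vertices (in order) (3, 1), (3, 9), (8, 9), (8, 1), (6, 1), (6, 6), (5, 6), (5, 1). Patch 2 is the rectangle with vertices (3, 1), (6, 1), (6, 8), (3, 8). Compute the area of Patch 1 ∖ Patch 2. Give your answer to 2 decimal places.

|Patch 1| = 35, |Patch 1∩Patch 2| = 16.
|Patch 1 ∖ Patch 2| = |Patch 1| − |Patch 1∩Patch 2| = 35 − 16 = 19.00.

19.00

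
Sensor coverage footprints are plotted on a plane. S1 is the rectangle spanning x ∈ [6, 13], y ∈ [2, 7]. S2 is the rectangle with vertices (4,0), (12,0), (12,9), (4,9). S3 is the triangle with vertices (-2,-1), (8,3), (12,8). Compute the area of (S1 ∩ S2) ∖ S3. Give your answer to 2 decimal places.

|S1 ∩ S2| = 30.
|(S1 ∩ S2) ∩ S3| = 8.8508.
|(S1 ∩ S2) ∖ S3| = 30 − 8.8508 = 21.15.

21.15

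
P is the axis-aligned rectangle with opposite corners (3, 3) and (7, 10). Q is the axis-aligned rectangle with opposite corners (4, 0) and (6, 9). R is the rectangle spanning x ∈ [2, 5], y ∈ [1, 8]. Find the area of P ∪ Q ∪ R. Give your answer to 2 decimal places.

43.00

By inclusion–exclusion:
Individual areas: |P| = 28, |Q| = 18, |R| = 21.
|P∩Q|: x∈[4,6], y∈[3,9] → 2·6 = 12.
|P∩R|: x∈[3,5], y∈[3,8] → 2·5 = 10.
|Q∩R|: x∈[4,5], y∈[1,8] → 1·7 = 7.
|P∩Q∩R| = 5.
|P ∪ Q ∪ R| = 67 − 29 + 5 = 43.00.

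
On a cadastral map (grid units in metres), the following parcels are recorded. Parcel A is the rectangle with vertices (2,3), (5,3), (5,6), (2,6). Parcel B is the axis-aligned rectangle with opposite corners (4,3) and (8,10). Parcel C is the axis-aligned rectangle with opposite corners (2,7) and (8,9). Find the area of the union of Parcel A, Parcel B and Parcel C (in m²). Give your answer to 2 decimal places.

38.00

By inclusion–exclusion:
Individual areas: |Parcel A| = 9, |Parcel B| = 28, |Parcel C| = 12.
|Parcel A∩Parcel B|: x∈[4,5], y∈[3,6] → 1·3 = 3.
|Parcel A∩Parcel C| = 0 (no overlap).
|Parcel B∩Parcel C|: x∈[4,8], y∈[7,9] → 4·2 = 8.
|Parcel A∩Parcel B∩Parcel C| = 0.
|Parcel A ∪ Parcel B ∪ Parcel C| = 49 − 11 + 0 = 38.00.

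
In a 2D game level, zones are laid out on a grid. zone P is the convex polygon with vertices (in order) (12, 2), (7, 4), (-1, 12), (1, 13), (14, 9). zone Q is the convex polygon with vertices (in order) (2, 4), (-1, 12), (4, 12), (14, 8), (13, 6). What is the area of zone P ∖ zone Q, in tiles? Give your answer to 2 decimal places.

|zone P| = 78, |zone P∩zone Q| = 55.7179.
|zone P ∖ zone Q| = |zone P| − |zone P∩zone Q| = 78 − 55.7179 = 22.28.

22.28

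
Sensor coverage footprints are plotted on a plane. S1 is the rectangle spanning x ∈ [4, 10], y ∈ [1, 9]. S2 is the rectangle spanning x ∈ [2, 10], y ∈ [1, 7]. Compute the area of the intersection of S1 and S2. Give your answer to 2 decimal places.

36.00

|S1∩S2|: x∈[4,10], y∈[1,7] → 6·6 = 36.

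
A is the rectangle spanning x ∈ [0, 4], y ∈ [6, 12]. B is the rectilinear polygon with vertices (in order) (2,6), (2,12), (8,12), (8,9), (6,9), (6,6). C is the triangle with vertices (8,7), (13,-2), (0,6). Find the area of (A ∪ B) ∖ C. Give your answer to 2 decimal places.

39.75

|A ∪ B| = 42.
|(A ∪ B) ∩ C| = 2.25.
|(A ∪ B) ∖ C| = 42 − 2.25 = 39.75.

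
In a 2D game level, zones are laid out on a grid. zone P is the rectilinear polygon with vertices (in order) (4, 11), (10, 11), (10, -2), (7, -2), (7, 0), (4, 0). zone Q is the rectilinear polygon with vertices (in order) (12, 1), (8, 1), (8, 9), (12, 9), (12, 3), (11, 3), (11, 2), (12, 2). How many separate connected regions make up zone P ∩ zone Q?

zone P ∩ zone Q is a single connected region.

1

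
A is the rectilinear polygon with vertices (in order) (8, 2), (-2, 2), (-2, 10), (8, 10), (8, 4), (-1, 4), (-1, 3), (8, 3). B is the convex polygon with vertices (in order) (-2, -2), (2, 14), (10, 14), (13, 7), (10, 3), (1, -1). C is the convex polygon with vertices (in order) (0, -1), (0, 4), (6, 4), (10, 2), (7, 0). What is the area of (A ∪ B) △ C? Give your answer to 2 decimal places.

143.26

|A ∪ B| = 163.6389.
|(A ∪ B) ∩ C| = 28.438.
|(A ∪ B) △ C| = 163.6389 + 36.5 − 56.8761 = 143.26.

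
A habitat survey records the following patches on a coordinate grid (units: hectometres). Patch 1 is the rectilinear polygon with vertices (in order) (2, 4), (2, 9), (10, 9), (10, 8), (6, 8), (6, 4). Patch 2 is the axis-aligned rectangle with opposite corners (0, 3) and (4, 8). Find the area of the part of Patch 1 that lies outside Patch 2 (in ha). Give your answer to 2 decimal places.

16.00

|Patch 1| = 24, |Patch 1∩Patch 2| = 8.
|Patch 1 ∖ Patch 2| = |Patch 1| − |Patch 1∩Patch 2| = 24 − 8 = 16.00.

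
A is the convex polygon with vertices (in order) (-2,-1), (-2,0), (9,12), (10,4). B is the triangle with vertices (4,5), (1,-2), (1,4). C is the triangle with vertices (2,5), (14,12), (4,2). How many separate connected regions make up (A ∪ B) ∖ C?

2

(A ∪ B) ∖ C splits into 2 disjoint pieces (area 28.43, area 8.8755).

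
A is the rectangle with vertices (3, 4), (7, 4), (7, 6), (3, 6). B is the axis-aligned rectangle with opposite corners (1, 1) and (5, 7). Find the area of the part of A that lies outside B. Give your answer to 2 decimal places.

|A∩B|: x∈[3,5], y∈[4,6] → 2·2 = 4.
|A| = 8.
|A ∖ B| = |A| − |A∩B| = 8 − 4 = 4.00.

4.00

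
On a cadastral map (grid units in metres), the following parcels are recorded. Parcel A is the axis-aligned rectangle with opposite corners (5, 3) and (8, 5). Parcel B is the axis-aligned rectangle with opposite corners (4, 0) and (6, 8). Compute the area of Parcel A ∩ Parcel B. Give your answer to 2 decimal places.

|Parcel A∩Parcel B|: x∈[5,6], y∈[3,5] → 1·2 = 2.

2.00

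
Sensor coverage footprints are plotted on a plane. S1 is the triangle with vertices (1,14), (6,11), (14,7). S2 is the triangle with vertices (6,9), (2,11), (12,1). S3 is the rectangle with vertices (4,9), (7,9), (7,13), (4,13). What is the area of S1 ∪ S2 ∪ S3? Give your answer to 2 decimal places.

By inclusion–exclusion:
Individual areas: |S1| = 2, |S2| = 10, |S3| = 12.
|S1∩S2| = 0.
|S1∩S3| = 0.7808.
|S2∩S3| = 1.
|S1∩S2∩S3| = 0.
|S1 ∪ S2 ∪ S3| = 24 − 1.7808 + 0 = 22.22.

22.22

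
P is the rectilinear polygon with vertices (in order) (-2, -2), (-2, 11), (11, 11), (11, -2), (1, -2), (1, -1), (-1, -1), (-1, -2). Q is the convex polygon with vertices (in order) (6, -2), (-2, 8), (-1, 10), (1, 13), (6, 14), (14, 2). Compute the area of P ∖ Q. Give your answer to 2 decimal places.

|P| = 167, |P∩Q| = 113.6667.
|P ∖ Q| = |P| − |P∩Q| = 167 − 113.6667 = 53.33.

53.33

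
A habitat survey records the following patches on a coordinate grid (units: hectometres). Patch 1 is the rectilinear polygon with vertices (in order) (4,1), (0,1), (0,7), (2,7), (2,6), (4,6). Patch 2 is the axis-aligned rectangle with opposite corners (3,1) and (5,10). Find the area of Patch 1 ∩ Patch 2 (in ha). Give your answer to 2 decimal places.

5.00

The intersection is the polygon with vertices (3,1), (3,6), (4,6), (4,1).
By the shoelace formula its area is 5.00.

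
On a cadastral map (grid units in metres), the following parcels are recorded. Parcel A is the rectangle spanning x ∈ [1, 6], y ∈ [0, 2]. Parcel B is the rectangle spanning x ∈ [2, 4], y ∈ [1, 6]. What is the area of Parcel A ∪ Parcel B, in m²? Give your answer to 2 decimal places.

18.00

By inclusion–exclusion:
Individual areas: |Parcel A| = 10, |Parcel B| = 10.
|Parcel A∩Parcel B|: x∈[2,4], y∈[1,2] → 2·1 = 2.
|Parcel A ∪ Parcel B| = 20 − 2 = 18.00.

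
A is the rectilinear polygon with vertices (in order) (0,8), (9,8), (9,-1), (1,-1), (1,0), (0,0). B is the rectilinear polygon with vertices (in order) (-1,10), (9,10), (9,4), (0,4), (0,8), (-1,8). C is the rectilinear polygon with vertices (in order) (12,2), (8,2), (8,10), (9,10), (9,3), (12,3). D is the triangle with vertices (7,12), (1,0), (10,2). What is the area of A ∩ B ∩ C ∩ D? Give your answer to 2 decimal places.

2.93

The intersection is the polygon with vertices (8,4), (8,8), (8.2,8), (9,5.333), (9,4).
By the shoelace formula its area is 2.93.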